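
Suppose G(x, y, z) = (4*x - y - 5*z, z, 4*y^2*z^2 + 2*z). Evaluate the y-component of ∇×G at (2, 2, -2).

(∇×G)_2 = ∂G₁/∂z − ∂G₃/∂x
= -5 − (0)
= -5
At (2, 2, -2): -5.

-5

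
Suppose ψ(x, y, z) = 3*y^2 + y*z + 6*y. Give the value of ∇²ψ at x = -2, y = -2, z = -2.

∂²ψ/∂x² = 0
∂²ψ/∂y² = 6
∂²ψ/∂z² = 0
∇²ψ = 6
At (-2, -2, -2): 6.

6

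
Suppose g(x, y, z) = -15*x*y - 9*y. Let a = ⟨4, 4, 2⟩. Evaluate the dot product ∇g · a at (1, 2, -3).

∂g/∂x = -15*y
∂g/∂y = -15*x - 9
∂g/∂z = 0
∇g at (1, 2, -3) = (-30, -24, 0)
∇g · a = (-30)(4) + (-24)(4) + (0)(2) = -216

-216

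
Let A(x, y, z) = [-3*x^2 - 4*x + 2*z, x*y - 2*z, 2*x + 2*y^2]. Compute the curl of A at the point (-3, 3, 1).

(∇×A)₁ = ∂A₃/∂y − ∂A₂/∂z = 4*y + 2
(∇×A)₂ = ∂A₁/∂z − ∂A₃/∂x = 0
(∇×A)₃ = ∂A₂/∂x − ∂A₁/∂y = y
∇×A = (4*y + 2, 0, y)
At (-3, 3, 1): (14, 0, 3).

(14, 0, 3)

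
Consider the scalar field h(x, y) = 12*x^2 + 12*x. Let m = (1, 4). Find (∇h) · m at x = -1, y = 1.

∂h/∂x = 24*x + 12
∂h/∂y = 0
∇h at (-1, 1) = (-12, 0)
∇h · m = (-12)(1) + (0)(4) = -12

-12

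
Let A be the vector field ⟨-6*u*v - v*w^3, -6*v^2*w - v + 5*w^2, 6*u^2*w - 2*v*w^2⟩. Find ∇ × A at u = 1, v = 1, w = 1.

(-6, -15, 7)

(∇×A)₁ = ∂A₃/∂v − ∂A₂/∂w = 6*v^2 - 2*w^2 - 10*w
(∇×A)₂ = ∂A₁/∂w − ∂A₃/∂u = -12*u*w - 3*v*w^2
(∇×A)₃ = ∂A₂/∂u − ∂A₁/∂v = 6*u + w^3
∇×A = (6*v^2 - 2*w^2 - 10*w, -12*u*w - 3*v*w^2, 6*u + w^3)
At (1, 1, 1): (-6, -15, 7).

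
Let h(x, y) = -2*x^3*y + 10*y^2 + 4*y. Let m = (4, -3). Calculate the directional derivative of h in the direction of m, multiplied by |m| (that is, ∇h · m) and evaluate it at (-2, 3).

-528

∂h/∂x = -6*x^2*y
∂h/∂y = -2*x^3 + 20*y + 4
∇h at (-2, 3) = (-72, 80)
∇h · m = (-72)(4) + (80)(-3) = -528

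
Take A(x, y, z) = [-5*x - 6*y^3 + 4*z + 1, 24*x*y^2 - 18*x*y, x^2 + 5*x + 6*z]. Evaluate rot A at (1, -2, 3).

(∇×A)₁ = ∂A₃/∂y − ∂A₂/∂z = 0
(∇×A)₂ = ∂A₁/∂z − ∂A₃/∂x = -2*x - 1
(∇×A)₃ = ∂A₂/∂x − ∂A₁/∂y = 42*y^2 - 18*y
∇×A = (0, -2*x - 1, 42*y^2 - 18*y)
At (1, -2, 3): (0, -3, 204).

(0, -3, 204)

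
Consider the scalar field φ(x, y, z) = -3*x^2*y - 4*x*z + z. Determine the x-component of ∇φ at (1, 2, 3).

-24

(∇φ)_1 = ∂φ/∂x = -6*x*y - 4*z
At (1, 2, 3): -24.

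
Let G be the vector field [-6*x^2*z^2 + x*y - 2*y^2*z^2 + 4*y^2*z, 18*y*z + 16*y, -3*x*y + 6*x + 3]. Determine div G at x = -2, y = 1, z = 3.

287

∂G₁/∂x = -12*x*z^2 + y
∂G₂/∂y = 18*z + 16
∂G₃/∂z = 0
∇·G = -12*x*z^2 + y + 18*z + 16
At (-2, 1, 3): 287.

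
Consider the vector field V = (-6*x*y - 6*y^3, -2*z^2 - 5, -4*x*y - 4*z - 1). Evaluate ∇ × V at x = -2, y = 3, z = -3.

(∇×V)₁ = ∂V₃/∂y − ∂V₂/∂z = -4*x + 4*z
(∇×V)₂ = ∂V₁/∂z − ∂V₃/∂x = 4*y
(∇×V)₃ = ∂V₂/∂x − ∂V₁/∂y = 6*x + 18*y^2
∇×V = (-4*x + 4*z, 4*y, 6*x + 18*y^2)
At (-2, 3, -3): (-4, 12, 150).

(-4, 12, 150)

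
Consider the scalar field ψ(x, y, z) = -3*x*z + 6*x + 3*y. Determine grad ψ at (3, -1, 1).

∂ψ/∂x = -3*z + 6
∂ψ/∂y = 3
∂ψ/∂z = -3*x
∇ψ = (-3*z + 6, 3, -3*x)
At (3, -1, 1): (3, 3, -9).

(3, 3, -9)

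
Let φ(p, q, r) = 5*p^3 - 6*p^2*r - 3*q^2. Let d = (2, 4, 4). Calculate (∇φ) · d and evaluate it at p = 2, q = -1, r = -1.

96

∂φ/∂p = 15*p^2 - 12*p*r
∂φ/∂q = -6*q
∂φ/∂r = -6*p^2
∇φ at (2, -1, -1) = (84, 6, -24)
∇φ · d = (84)(2) + (6)(4) + (-24)(4) = 96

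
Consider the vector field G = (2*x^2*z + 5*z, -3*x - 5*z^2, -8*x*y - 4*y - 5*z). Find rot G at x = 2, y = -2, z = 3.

(∇×G)₁ = ∂G₃/∂y − ∂G₂/∂z = -8*x + 10*z - 4
(∇×G)₂ = ∂G₁/∂z − ∂G₃/∂x = 2*x^2 + 8*y + 5
(∇×G)₃ = ∂G₂/∂x − ∂G₁/∂y = -3
∇×G = (-8*x + 10*z - 4, 2*x^2 + 8*y + 5, -3)
At (2, -2, 3): (10, -3, -3).

(10, -3, -3)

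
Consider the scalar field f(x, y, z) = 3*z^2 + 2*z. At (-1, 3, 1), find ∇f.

(0, 0, 8)

∂f/∂x = 0
∂f/∂y = 0
∂f/∂z = 6*z + 2
∇f = (0, 0, 6*z + 2)
At (-1, 3, 1): (0, 0, 8).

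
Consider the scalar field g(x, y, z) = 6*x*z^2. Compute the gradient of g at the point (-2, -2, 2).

∂g/∂x = 6*z^2
∂g/∂y = 0
∂g/∂z = 12*x*z
∇g = (6*z^2, 0, 12*x*z)
At (-2, -2, 2): (24, 0, -48).

(24, 0, -48)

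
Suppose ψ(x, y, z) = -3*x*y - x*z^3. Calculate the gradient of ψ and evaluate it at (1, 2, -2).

∂ψ/∂x = -3*y - z^3
∂ψ/∂y = -3*x
∂ψ/∂z = -3*x*z^2
∇ψ = (-3*y - z^3, -3*x, -3*x*z^2)
At (1, 2, -2): (2, -3, -12).

(2, -3, -12)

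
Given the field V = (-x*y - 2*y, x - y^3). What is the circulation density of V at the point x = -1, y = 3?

2

∂V₂/∂x = 1
∂V₁/∂y = -x - 2
Scalar curl = x + 3
At (-1, 3): 2.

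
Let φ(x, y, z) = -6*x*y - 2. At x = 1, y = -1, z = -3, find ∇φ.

∂φ/∂x = -6*y
∂φ/∂y = -6*x
∂φ/∂z = 0
∇φ = (-6*y, -6*x, 0)
At (1, -1, -3): (6, -6, 0).

(6, -6, 0)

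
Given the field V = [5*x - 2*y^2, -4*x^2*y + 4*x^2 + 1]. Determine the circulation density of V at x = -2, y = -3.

-76

∂V₂/∂x = -8*x*y + 8*x
∂V₁/∂y = -4*y
Scalar curl = -8*x*y + 8*x + 4*y
At (-2, -3): -76.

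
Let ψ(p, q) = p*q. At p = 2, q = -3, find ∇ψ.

(-3, 2)

∂ψ/∂p = q
∂ψ/∂q = p
∇ψ = (q, p)
At (2, -3): (-3, 2).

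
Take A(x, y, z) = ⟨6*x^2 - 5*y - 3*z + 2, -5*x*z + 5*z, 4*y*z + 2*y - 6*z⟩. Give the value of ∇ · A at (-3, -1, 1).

∂A₁/∂x = 12*x
∂A₂/∂y = 0
∂A₃/∂z = 4*y - 6
∇·A = 12*x + 4*y - 6
At (-3, -1, 1): -46.

-46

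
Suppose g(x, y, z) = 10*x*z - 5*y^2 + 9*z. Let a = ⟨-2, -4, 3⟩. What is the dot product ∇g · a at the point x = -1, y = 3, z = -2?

∂g/∂x = 10*z
∂g/∂y = -10*y
∂g/∂z = 10*x + 9
∇g at (-1, 3, -2) = (-20, -30, -1)
∇g · a = (-20)(-2) + (-30)(-4) + (-1)(3) = 157

157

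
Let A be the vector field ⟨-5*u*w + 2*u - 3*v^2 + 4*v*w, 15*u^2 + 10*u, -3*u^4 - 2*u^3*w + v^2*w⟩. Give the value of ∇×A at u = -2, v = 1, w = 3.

(∇×A)₁ = ∂A₃/∂v − ∂A₂/∂w = 2*v*w
(∇×A)₂ = ∂A₁/∂w − ∂A₃/∂u = 12*u^3 + 6*u^2*w - 5*u + 4*v
(∇×A)₃ = ∂A₂/∂u − ∂A₁/∂v = 30*u + 6*v - 4*w + 10
∇×A = (2*v*w, 12*u^3 + 6*u^2*w - 5*u + 4*v, 30*u + 6*v - 4*w + 10)
At (-2, 1, 3): (6, -10, -56).

(6, -10, -56)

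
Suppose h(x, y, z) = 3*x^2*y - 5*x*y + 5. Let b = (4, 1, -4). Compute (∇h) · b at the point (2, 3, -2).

86

∂h/∂x = 6*x*y - 5*y
∂h/∂y = 3*x^2 - 5*x
∂h/∂z = 0
∇h at (2, 3, -2) = (21, 2, 0)
∇h · b = (21)(4) + (2)(1) + (0)(-4) = 86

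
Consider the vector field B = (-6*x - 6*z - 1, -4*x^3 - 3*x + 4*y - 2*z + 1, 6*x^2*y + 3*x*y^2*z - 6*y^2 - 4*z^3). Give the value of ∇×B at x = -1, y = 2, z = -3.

(∇×B)₁ = ∂B₃/∂y − ∂B₂/∂z = 6*x^2 + 6*x*y*z - 12*y + 2
(∇×B)₂ = ∂B₁/∂z − ∂B₃/∂x = -12*x*y - 3*y^2*z - 6
(∇×B)₃ = ∂B₂/∂x − ∂B₁/∂y = -12*x^2 - 3
∇×B = (6*x^2 + 6*x*y*z - 12*y + 2, -12*x*y - 3*y^2*z - 6, -12*x^2 - 3)
At (-1, 2, -3): (20, 54, -15).

(20, 54, -15)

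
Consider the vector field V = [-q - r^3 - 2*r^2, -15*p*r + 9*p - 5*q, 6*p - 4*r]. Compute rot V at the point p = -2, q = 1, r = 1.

(∇×V)₁ = ∂V₃/∂q − ∂V₂/∂r = 15*p
(∇×V)₂ = ∂V₁/∂r − ∂V₃/∂p = -3*r^2 - 4*r - 6
(∇×V)₃ = ∂V₂/∂p − ∂V₁/∂q = -15*r + 10
∇×V = (15*p, -3*r^2 - 4*r - 6, -15*r + 10)
At (-2, 1, 1): (-30, -13, -5).

(-30, -13, -5)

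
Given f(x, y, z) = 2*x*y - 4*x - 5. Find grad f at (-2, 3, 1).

∂f/∂x = 2*y - 4
∂f/∂y = 2*x
∂f/∂z = 0
∇f = (2*y - 4, 2*x, 0)
At (-2, 3, 1): (2, -4, 0).

(2, -4, 0)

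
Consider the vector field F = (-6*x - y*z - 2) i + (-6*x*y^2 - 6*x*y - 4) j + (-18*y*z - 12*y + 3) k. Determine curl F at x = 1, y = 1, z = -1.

(6, -1, -13)

(∇×F)₁ = ∂F₃/∂y − ∂F₂/∂z = -18*z - 12
(∇×F)₂ = ∂F₁/∂z − ∂F₃/∂x = -y
(∇×F)₃ = ∂F₂/∂x − ∂F₁/∂y = -6*y^2 - 6*y + z
∇×F = (-18*z - 12, -y, -6*y^2 - 6*y + z)
At (1, 1, -1): (6, -1, -13).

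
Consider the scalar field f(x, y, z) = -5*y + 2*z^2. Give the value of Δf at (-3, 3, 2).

4

∂²f/∂x² = 0
∂²f/∂y² = 0
∂²f/∂z² = 4
∇²f = 4
At (-3, 3, 2): 4.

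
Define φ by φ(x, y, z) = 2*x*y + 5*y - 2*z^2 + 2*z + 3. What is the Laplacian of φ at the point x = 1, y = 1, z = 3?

∂²φ/∂x² = 0
∂²φ/∂y² = 0
∂²φ/∂z² = -4
∇²φ = -4
At (1, 1, 3): -4.

-4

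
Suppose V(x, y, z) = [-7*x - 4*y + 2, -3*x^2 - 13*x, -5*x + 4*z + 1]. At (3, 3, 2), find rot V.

(0, 5, -27)

(∇×V)₁ = ∂V₃/∂y − ∂V₂/∂z = 0
(∇×V)₂ = ∂V₁/∂z − ∂V₃/∂x = 5
(∇×V)₃ = ∂V₂/∂x − ∂V₁/∂y = -6*x - 9
∇×V = (0, 5, -6*x - 9)
At (3, 3, 2): (0, 5, -27).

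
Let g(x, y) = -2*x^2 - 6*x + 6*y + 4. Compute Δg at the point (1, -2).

∂²g/∂x² = -4
∂²g/∂y² = 0
∇²g = -4
At (1, -2): -4.

-4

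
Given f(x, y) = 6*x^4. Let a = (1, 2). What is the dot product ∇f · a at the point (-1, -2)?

-24

∂f/∂x = 24*x^3
∂f/∂y = 0
∇f at (-1, -2) = (-24, 0)
∇f · a = (-24)(1) + (0)(2) = -24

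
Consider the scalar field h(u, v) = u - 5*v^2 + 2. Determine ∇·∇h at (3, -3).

∂²h/∂u² = 0
∂²h/∂v² = -10
∇²h = -10
At (3, -3): -10.

-10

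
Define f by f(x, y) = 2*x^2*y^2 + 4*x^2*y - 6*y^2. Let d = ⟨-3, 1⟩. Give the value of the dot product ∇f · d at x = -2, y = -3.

76

∂f/∂x = 4*x*y^2 + 8*x*y
∂f/∂y = 4*x^2*y + 4*x^2 - 12*y
∇f at (-2, -3) = (-24, 4)
∇f · d = (-24)(-3) + (4)(1) = 76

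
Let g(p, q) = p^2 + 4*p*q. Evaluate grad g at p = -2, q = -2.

∂g/∂p = 2*p + 4*q
∂g/∂q = 4*p
∇g = (2*p + 4*q, 4*p)
At (-2, -2): (-12, -8).

(-12, -8)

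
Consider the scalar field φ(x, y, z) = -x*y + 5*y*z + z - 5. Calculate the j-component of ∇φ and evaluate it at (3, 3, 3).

(∇φ)_2 = ∂φ/∂y = -x + 5*z
At (3, 3, 3): 12.

12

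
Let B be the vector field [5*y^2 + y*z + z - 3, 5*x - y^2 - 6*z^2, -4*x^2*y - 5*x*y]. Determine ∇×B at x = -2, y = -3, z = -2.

(-30, 31, 37)

(∇×B)₁ = ∂B₃/∂y − ∂B₂/∂z = -4*x^2 - 5*x + 12*z
(∇×B)₂ = ∂B₁/∂z − ∂B₃/∂x = 8*x*y + 6*y + 1
(∇×B)₃ = ∂B₂/∂x − ∂B₁/∂y = -10*y - z + 5
∇×B = (-4*x^2 - 5*x + 12*z, 8*x*y + 6*y + 1, -10*y - z + 5)
At (-2, -3, -2): (-30, 31, 37).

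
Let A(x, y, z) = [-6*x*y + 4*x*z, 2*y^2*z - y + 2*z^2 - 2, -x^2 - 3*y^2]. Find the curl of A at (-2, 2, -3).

(-8, -12, -12)

(∇×A)₁ = ∂A₃/∂y − ∂A₂/∂z = -2*y^2 - 6*y - 4*z
(∇×A)₂ = ∂A₁/∂z − ∂A₃/∂x = 6*x
(∇×A)₃ = ∂A₂/∂x − ∂A₁/∂y = 6*x
∇×A = (-2*y^2 - 6*y - 4*z, 6*x, 6*x)
At (-2, 2, -3): (-8, -12, -12).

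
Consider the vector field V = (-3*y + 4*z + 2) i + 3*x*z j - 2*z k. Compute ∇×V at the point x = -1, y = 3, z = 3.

(3, 4, 12)

(∇×V)₁ = ∂V₃/∂y − ∂V₂/∂z = -3*x
(∇×V)₂ = ∂V₁/∂z − ∂V₃/∂x = 4
(∇×V)₃ = ∂V₂/∂x − ∂V₁/∂y = 3*z + 3
∇×V = (-3*x, 4, 3*z + 3)
At (-1, 3, 3): (3, 4, 12).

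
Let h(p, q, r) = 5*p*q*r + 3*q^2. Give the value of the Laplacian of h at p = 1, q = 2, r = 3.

6

∂²h/∂p² = 0
∂²h/∂q² = 6
∂²h/∂r² = 0
∇²h = 6
At (1, 2, 3): 6.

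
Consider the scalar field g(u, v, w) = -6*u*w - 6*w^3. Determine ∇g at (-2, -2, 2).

∂g/∂u = -6*w
∂g/∂v = 0
∂g/∂w = -6*u - 18*w^2
∇g = (-6*w, 0, -6*u - 18*w^2)
At (-2, -2, 2): (-12, 0, -60).

(-12, 0, -60)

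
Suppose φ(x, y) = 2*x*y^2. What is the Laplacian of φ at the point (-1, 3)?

∂²φ/∂x² = 0
∂²φ/∂y² = 4*x
∇²φ = 4*x
At (-1, 3): -4.

-4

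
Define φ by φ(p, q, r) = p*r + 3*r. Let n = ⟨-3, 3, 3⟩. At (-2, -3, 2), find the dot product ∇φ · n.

-3

∂φ/∂p = r
∂φ/∂q = 0
∂φ/∂r = p + 3
∇φ at (-2, -3, 2) = (2, 0, 1)
∇φ · n = (2)(-3) + (0)(3) + (1)(3) = -3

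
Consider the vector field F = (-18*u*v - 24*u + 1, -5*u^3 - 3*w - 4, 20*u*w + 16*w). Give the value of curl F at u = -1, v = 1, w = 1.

(3, -20, -33)

(∇×F)₁ = ∂F₃/∂v − ∂F₂/∂w = 3
(∇×F)₂ = ∂F₁/∂w − ∂F₃/∂u = -20*w
(∇×F)₃ = ∂F₂/∂u − ∂F₁/∂v = -15*u^2 + 18*u
∇×F = (3, -20*w, -15*u^2 + 18*u)
At (-1, 1, 1): (3, -20, -33).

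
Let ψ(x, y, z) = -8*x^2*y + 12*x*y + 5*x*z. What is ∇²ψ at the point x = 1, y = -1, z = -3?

16

∂²ψ/∂x² = -16*y
∂²ψ/∂y² = 0
∂²ψ/∂z² = 0
∇²ψ = -16*y
At (1, -1, -3): 16.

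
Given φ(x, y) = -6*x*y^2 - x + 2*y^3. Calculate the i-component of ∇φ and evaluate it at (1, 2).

(∇φ)_1 = ∂φ/∂x = -6*y^2 - 1
At (1, 2): -25.

-25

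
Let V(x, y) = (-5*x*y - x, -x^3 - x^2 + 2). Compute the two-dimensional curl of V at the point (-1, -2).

-6

∂V₂/∂x = -3*x^2 - 2*x
∂V₁/∂y = -5*x
Scalar curl = -3*x^2 + 3*x
At (-1, -2): -6.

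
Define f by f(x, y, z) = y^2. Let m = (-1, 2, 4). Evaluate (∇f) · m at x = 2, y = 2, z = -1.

8

∂f/∂x = 0
∂f/∂y = 2*y
∂f/∂z = 0
∇f at (2, 2, -1) = (0, 4, 0)
∇f · m = (0)(-1) + (4)(2) + (0)(4) = 8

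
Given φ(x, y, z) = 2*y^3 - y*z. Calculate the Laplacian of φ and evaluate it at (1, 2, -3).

∂²φ/∂x² = 0
∂²φ/∂y² = 12*y
∂²φ/∂z² = 0
∇²φ = 12*y
At (1, 2, -3): 24.

24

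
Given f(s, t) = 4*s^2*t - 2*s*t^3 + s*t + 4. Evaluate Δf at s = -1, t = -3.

-60

∂²f/∂s² = 8*t
∂²f/∂t² = -12*s*t
∇²f = -12*s*t + 8*t
At (-1, -3): -60.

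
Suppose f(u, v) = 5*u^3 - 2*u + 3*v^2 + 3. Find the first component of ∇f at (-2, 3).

(∇f)_1 = ∂f/∂u = 15*u^2 - 2
At (-2, 3): 58.

58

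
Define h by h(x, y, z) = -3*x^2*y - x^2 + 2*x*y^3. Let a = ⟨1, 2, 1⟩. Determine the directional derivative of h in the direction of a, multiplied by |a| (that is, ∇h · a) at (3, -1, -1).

∂h/∂x = -6*x*y - 2*x + 2*y^3
∂h/∂y = -3*x^2 + 6*x*y^2
∂h/∂z = 0
∇h at (3, -1, -1) = (10, -9, 0)
∇h · a = (10)(1) + (-9)(2) + (0)(1) = -8

-8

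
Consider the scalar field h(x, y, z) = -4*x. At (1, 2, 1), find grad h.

∂h/∂x = -4
∂h/∂y = 0
∂h/∂z = 0
∇h = (-4, 0, 0)
At (1, 2, 1): (-4, 0, 0).

(-4, 0, 0)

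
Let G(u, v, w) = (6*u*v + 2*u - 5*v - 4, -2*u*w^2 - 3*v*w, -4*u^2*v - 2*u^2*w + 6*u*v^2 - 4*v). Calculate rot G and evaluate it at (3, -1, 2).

(∇×G)₁ = ∂G₃/∂v − ∂G₂/∂w = -4*u^2 + 12*u*v + 4*u*w + 3*v - 4
(∇×G)₂ = ∂G₁/∂w − ∂G₃/∂u = 8*u*v + 4*u*w - 6*v^2
(∇×G)₃ = ∂G₂/∂u − ∂G₁/∂v = -6*u - 2*w^2 + 5
∇×G = (-4*u^2 + 12*u*v + 4*u*w + 3*v - 4, 8*u*v + 4*u*w - 6*v^2, -6*u - 2*w^2 + 5)
At (3, -1, 2): (-55, -6, -21).

(-55, -6, -21)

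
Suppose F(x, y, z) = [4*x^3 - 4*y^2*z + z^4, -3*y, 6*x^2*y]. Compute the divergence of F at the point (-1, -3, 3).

9

∂F₁/∂x = 12*x^2
∂F₂/∂y = -3
∂F₃/∂z = 0
∇·F = 12*x^2 - 3
At (-1, -3, 3): 9.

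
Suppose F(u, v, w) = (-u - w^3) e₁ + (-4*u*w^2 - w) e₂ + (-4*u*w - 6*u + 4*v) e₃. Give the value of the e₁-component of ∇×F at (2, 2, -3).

-43

(∇×F)_1 = ∂F₃/∂v − ∂F₂/∂w
= 4 − (-8*u*w - 1)
= 8*u*w + 5
At (2, 2, -3): -43.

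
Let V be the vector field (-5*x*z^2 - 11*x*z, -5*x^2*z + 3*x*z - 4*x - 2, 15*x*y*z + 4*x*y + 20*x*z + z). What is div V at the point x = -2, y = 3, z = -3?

-141

∂V₁/∂x = -5*z^2 - 11*z
∂V₂/∂y = 0
∂V₃/∂z = 15*x*y + 20*x + 1
∇·V = 15*x*y + 20*x - 5*z^2 - 11*z + 1
At (-2, 3, -3): -141.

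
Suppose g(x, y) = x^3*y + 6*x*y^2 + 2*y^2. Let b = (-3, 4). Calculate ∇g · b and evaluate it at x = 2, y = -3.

-358

∂g/∂x = 3*x^2*y + 6*y^2
∂g/∂y = x^3 + 12*x*y + 4*y
∇g at (2, -3) = (18, -76)
∇g · b = (18)(-3) + (-76)(4) = -358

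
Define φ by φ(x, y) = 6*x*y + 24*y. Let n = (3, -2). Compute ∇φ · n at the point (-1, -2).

-72

∂φ/∂x = 6*y
∂φ/∂y = 6*x + 24
∇φ at (-1, -2) = (-12, 18)
∇φ · n = (-12)(3) + (18)(-2) = -72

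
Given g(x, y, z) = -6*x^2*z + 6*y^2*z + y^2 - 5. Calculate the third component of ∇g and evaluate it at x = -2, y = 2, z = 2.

(∇g)_3 = ∂g/∂z = -6*x^2 + 6*y^2
At (-2, 2, 2): 0.

0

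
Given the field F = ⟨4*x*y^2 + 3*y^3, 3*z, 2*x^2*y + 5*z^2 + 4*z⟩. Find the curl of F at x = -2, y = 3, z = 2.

(∇×F)₁ = ∂F₃/∂y − ∂F₂/∂z = 2*x^2 - 3
(∇×F)₂ = ∂F₁/∂z − ∂F₃/∂x = -4*x*y
(∇×F)₃ = ∂F₂/∂x − ∂F₁/∂y = -8*x*y - 9*y^2
∇×F = (2*x^2 - 3, -4*x*y, -8*x*y - 9*y^2)
At (-2, 3, 2): (5, 24, -33).

(5, 24, -33)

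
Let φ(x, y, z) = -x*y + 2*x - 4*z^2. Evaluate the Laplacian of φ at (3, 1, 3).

-8

∂²φ/∂x² = 0
∂²φ/∂y² = 0
∂²φ/∂z² = -8
∇²φ = -8
At (3, 1, 3): -8.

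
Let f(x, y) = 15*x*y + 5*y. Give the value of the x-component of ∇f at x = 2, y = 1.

15

(∇f)_1 = ∂f/∂x = 15*y
At (2, 1): 15.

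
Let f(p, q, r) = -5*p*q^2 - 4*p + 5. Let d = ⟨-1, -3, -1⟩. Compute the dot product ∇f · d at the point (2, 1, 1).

∂f/∂p = -5*q^2 - 4
∂f/∂q = -10*p*q
∂f/∂r = 0
∇f at (2, 1, 1) = (-9, -20, 0)
∇f · d = (-9)(-1) + (-20)(-3) + (0)(-1) = 69

69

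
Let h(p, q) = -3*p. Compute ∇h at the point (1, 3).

∂h/∂p = -3
∂h/∂q = 0
∇h = (-3, 0)
At (1, 3): (-3, 0).

(-3, 0)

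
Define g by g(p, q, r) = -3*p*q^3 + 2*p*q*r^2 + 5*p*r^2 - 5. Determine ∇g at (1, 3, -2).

(-37, -73, -44)

∂g/∂p = -3*q^3 + 2*q*r^2 + 5*r^2
∂g/∂q = -9*p*q^2 + 2*p*r^2
∂g/∂r = 4*p*q*r + 10*p*r
∇g = (-3*q^3 + 2*q*r^2 + 5*r^2, -9*p*q^2 + 2*p*r^2, 4*p*q*r + 10*p*r)
At (1, 3, -2): (-37, -73, -44).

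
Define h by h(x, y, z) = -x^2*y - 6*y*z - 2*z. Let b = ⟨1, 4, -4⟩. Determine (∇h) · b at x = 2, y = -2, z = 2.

-96

∂h/∂x = -2*x*y
∂h/∂y = -x^2 - 6*z
∂h/∂z = -6*y - 2
∇h at (2, -2, 2) = (8, -16, 10)
∇h · b = (8)(1) + (-16)(4) + (10)(-4) = -96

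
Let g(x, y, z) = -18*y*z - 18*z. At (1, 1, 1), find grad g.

∂g/∂x = 0
∂g/∂y = -18*z
∂g/∂z = -18*y - 18
∇g = (0, -18*z, -18*y - 18)
At (1, 1, 1): (0, -18, -36).

(0, -18, -36)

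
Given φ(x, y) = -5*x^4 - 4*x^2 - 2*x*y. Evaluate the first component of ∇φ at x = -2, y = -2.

180

(∇φ)_1 = ∂φ/∂x = -20*x^3 - 8*x - 2*y
At (-2, -2): 180.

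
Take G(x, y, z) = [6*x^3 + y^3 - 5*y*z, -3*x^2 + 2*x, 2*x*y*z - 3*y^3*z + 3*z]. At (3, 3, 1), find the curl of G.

(-75, -21, -38)

(∇×G)₁ = ∂G₃/∂y − ∂G₂/∂z = 2*x*z - 9*y^2*z
(∇×G)₂ = ∂G₁/∂z − ∂G₃/∂x = -2*y*z - 5*y
(∇×G)₃ = ∂G₂/∂x − ∂G₁/∂y = -6*x - 3*y^2 + 5*z + 2
∇×G = (2*x*z - 9*y^2*z, -2*y*z - 5*y, -6*x - 3*y^2 + 5*z + 2)
At (3, 3, 1): (-75, -21, -38).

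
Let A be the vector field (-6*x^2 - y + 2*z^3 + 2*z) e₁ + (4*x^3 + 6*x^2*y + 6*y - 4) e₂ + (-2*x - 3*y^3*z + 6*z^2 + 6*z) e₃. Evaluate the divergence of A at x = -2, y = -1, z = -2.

∂A₁/∂x = -12*x
∂A₂/∂y = 6*x^2 + 6
∂A₃/∂z = -3*y^3 + 12*z + 6
∇·A = 6*x^2 - 12*x - 3*y^3 + 12*z + 12
At (-2, -1, -2): 39.

39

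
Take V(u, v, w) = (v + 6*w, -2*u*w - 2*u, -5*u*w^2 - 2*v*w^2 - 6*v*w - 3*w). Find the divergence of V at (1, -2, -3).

∂V₁/∂u = 0
∂V₂/∂v = 0
∂V₃/∂w = -10*u*w - 4*v*w - 6*v - 3
∇·V = -10*u*w - 4*v*w - 6*v - 3
At (1, -2, -3): 15.

15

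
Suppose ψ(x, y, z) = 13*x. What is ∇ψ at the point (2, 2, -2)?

(13, 0, 0)

∂ψ/∂x = 13
∂ψ/∂y = 0
∂ψ/∂z = 0
∇ψ = (13, 0, 0)
At (2, 2, -2): (13, 0, 0).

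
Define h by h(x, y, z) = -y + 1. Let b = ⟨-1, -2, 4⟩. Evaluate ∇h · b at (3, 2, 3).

∂h/∂x = 0
∂h/∂y = -1
∂h/∂z = 0
∇h at (3, 2, 3) = (0, -1, 0)
∇h · b = (0)(-1) + (-1)(-2) + (0)(4) = 2

2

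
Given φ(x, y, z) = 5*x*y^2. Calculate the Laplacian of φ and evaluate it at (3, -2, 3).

30

∂²φ/∂x² = 0
∂²φ/∂y² = 10*x
∂²φ/∂z² = 0
∇²φ = 10*x
At (3, -2, 3): 30.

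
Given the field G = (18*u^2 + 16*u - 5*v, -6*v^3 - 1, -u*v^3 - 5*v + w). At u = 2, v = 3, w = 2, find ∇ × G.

(-59, 27, 5)

(∇×G)₁ = ∂G₃/∂v − ∂G₂/∂w = -3*u*v^2 - 5
(∇×G)₂ = ∂G₁/∂w − ∂G₃/∂u = v^3
(∇×G)₃ = ∂G₂/∂u − ∂G₁/∂v = 5
∇×G = (-3*u*v^2 - 5, v^3, 5)
At (2, 3, 2): (-59, 27, 5).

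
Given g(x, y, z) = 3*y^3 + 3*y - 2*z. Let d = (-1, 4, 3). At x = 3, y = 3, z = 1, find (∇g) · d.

330

∂g/∂x = 0
∂g/∂y = 9*y^2 + 3
∂g/∂z = -2
∇g at (3, 3, 1) = (0, 84, -2)
∇g · d = (0)(-1) + (84)(4) + (-2)(3) = 330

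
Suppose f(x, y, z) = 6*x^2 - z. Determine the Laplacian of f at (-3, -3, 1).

12

∂²f/∂x² = 12
∂²f/∂y² = 0
∂²f/∂z² = 0
∇²f = 12
At (-3, -3, 1): 12.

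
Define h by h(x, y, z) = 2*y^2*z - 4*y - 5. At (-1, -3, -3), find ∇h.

(0, 32, 18)

∂h/∂x = 0
∂h/∂y = 4*y*z - 4
∂h/∂z = 2*y^2
∇h = (0, 4*y*z - 4, 2*y^2)
At (-1, -3, -3): (0, 32, 18).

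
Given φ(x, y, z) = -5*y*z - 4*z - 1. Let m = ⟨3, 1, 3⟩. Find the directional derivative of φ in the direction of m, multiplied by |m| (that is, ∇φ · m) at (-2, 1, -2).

∂φ/∂x = 0
∂φ/∂y = -5*z
∂φ/∂z = -5*y - 4
∇φ at (-2, 1, -2) = (0, 10, -9)
∇φ · m = (0)(3) + (10)(1) + (-9)(3) = -17

-17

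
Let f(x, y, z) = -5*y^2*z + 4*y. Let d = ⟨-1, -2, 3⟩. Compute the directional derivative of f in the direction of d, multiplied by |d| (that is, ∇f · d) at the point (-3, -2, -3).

52

∂f/∂x = 0
∂f/∂y = -10*y*z + 4
∂f/∂z = -5*y^2
∇f at (-3, -2, -3) = (0, -56, -20)
∇f · d = (0)(-1) + (-56)(-2) + (-20)(3) = 52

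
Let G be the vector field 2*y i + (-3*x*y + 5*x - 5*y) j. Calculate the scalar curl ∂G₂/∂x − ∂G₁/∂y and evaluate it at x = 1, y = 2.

-3

∂G₂/∂x = -3*y + 5
∂G₁/∂y = 2
Scalar curl = -3*y + 3
At (1, 2): -3.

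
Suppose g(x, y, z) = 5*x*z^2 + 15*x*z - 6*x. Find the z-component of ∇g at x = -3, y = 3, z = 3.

-135

(∇g)_3 = ∂g/∂z = 10*x*z + 15*x
At (-3, 3, 3): -135.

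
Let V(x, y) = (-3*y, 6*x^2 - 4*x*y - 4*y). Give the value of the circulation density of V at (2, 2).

19

∂V₂/∂x = 12*x - 4*y
∂V₁/∂y = -3
Scalar curl = 12*x - 4*y + 3
At (2, 2): 19.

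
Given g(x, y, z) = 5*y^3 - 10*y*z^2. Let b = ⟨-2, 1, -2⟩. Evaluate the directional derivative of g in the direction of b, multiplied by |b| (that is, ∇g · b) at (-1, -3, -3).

∂g/∂x = 0
∂g/∂y = 15*y^2 - 10*z^2
∂g/∂z = -20*y*z
∇g at (-1, -3, -3) = (0, 45, -180)
∇g · b = (0)(-2) + (45)(1) + (-180)(-2) = 405

405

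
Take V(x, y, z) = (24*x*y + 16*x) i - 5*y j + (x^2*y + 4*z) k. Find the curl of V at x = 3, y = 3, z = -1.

(∇×V)₁ = ∂V₃/∂y − ∂V₂/∂z = x^2
(∇×V)₂ = ∂V₁/∂z − ∂V₃/∂x = -2*x*y
(∇×V)₃ = ∂V₂/∂x − ∂V₁/∂y = -24*x
∇×V = (x^2, -2*x*y, -24*x)
At (3, 3, -1): (9, -18, -72).

(9, -18, -72)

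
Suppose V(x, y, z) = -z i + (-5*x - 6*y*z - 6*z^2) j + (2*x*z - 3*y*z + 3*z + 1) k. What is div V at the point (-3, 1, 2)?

-18

∂V₁/∂x = 0
∂V₂/∂y = -6*z
∂V₃/∂z = 2*x - 3*y + 3
∇·V = 2*x - 3*y - 6*z + 3
At (-3, 1, 2): -18.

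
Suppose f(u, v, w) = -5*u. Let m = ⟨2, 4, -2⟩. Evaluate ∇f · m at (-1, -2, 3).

-10

∂f/∂u = -5
∂f/∂v = 0
∂f/∂w = 0
∇f at (-1, -2, 3) = (-5, 0, 0)
∇f · m = (-5)(2) + (0)(4) + (0)(-2) = -10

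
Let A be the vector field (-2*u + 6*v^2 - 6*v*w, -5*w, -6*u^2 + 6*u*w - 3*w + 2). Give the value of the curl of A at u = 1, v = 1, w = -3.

(∇×A)₁ = ∂A₃/∂v − ∂A₂/∂w = 5
(∇×A)₂ = ∂A₁/∂w − ∂A₃/∂u = 12*u - 6*v - 6*w
(∇×A)₃ = ∂A₂/∂u − ∂A₁/∂v = -12*v + 6*w
∇×A = (5, 12*u - 6*v - 6*w, -12*v + 6*w)
At (1, 1, -3): (5, 24, -30).

(5, 24, -30)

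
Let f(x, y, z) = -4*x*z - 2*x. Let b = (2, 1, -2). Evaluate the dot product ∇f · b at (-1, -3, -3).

12

∂f/∂x = -4*z - 2
∂f/∂y = 0
∂f/∂z = -4*x
∇f at (-1, -3, -3) = (10, 0, 4)
∇f · b = (10)(2) + (0)(1) + (4)(-2) = 12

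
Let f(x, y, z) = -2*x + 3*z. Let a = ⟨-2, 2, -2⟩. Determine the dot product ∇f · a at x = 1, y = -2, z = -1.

-2

∂f/∂x = -2
∂f/∂y = 0
∂f/∂z = 3
∇f at (1, -2, -1) = (-2, 0, 3)
∇f · a = (-2)(-2) + (0)(2) + (3)(-2) = -2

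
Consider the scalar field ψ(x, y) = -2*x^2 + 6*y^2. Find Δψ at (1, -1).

∂²ψ/∂x² = -4
∂²ψ/∂y² = 12
∇²ψ = 8
At (1, -1): 8.

8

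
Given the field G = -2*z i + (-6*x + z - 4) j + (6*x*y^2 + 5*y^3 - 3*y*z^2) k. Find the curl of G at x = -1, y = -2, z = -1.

(80, -26, -6)

(∇×G)₁ = ∂G₃/∂y − ∂G₂/∂z = 12*x*y + 15*y^2 - 3*z^2 - 1
(∇×G)₂ = ∂G₁/∂z − ∂G₃/∂x = -6*y^2 - 2
(∇×G)₃ = ∂G₂/∂x − ∂G₁/∂y = -6
∇×G = (12*x*y + 15*y^2 - 3*z^2 - 1, -6*y^2 - 2, -6)
At (-1, -2, -1): (80, -26, -6).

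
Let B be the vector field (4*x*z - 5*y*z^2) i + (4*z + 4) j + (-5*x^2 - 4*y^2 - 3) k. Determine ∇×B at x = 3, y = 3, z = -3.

(∇×B)₁ = ∂B₃/∂y − ∂B₂/∂z = -8*y - 4
(∇×B)₂ = ∂B₁/∂z − ∂B₃/∂x = 14*x - 10*y*z
(∇×B)₃ = ∂B₂/∂x − ∂B₁/∂y = 5*z^2
∇×B = (-8*y - 4, 14*x - 10*y*z, 5*z^2)
At (3, 3, -3): (-28, 132, 45).

(-28, 132, 45)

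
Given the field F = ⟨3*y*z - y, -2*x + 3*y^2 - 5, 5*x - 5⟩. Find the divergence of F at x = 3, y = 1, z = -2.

∂F₁/∂x = 0
∂F₂/∂y = 6*y
∂F₃/∂z = 0
∇·F = 6*y
At (3, 1, -2): 6.

6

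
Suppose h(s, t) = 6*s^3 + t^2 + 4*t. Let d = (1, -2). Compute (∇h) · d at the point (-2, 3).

52

∂h/∂s = 18*s^2
∂h/∂t = 2*t + 4
∇h at (-2, 3) = (72, 10)
∇h · d = (72)(1) + (10)(-2) = 52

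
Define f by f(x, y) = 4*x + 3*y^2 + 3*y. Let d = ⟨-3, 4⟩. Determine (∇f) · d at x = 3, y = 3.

72

∂f/∂x = 4
∂f/∂y = 6*y + 3
∇f at (3, 3) = (4, 21)
∇f · d = (4)(-3) + (21)(4) = 72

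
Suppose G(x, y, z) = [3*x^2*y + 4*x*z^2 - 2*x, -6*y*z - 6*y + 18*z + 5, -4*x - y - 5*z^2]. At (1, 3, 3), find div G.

-2

∂G₁/∂x = 6*x*y + 4*z^2 - 2
∂G₂/∂y = -6*z - 6
∂G₃/∂z = -10*z
∇·G = 6*x*y + 4*z^2 - 16*z - 8
At (1, 3, 3): -2.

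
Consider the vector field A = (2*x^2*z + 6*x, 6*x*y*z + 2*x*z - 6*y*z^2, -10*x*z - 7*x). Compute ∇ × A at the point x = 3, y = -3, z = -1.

(∇×A)₁ = ∂A₃/∂y − ∂A₂/∂z = -6*x*y - 2*x + 12*y*z
(∇×A)₂ = ∂A₁/∂z − ∂A₃/∂x = 2*x^2 + 10*z + 7
(∇×A)₃ = ∂A₂/∂x − ∂A₁/∂y = 6*y*z + 2*z
∇×A = (-6*x*y - 2*x + 12*y*z, 2*x^2 + 10*z + 7, 6*y*z + 2*z)
At (3, -3, -1): (84, 15, 16).

(84, 15, 16)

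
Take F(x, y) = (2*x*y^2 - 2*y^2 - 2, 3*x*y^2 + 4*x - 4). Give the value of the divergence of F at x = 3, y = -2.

-28

∂F₁/∂x = 2*y^2
∂F₂/∂y = 6*x*y
∇·F = 6*x*y + 2*y^2
At (3, -2): -28.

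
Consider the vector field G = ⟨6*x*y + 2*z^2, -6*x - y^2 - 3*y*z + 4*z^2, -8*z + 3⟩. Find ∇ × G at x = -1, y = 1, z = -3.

(27, -12, 0)

(∇×G)₁ = ∂G₃/∂y − ∂G₂/∂z = 3*y - 8*z
(∇×G)₂ = ∂G₁/∂z − ∂G₃/∂x = 4*z
(∇×G)₃ = ∂G₂/∂x − ∂G₁/∂y = -6*x - 6
∇×G = (3*y - 8*z, 4*z, -6*x - 6)
At (-1, 1, -3): (27, -12, 0).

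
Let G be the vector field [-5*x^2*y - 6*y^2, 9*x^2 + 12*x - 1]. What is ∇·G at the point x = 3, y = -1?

30

∂G₁/∂x = -10*x*y
∂G₂/∂y = 0
∇·G = -10*x*y
At (3, -1): 30.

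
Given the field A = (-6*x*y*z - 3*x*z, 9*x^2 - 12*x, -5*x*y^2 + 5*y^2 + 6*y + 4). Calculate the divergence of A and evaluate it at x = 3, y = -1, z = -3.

-9

∂A₁/∂x = -6*y*z - 3*z
∂A₂/∂y = 0
∂A₃/∂z = 0
∇·A = -6*y*z - 3*z
At (3, -1, -3): -9.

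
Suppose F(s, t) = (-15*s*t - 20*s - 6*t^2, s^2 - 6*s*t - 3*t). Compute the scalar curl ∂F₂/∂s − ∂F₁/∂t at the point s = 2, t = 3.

∂F₂/∂s = 2*s - 6*t
∂F₁/∂t = -15*s - 12*t
Scalar curl = 17*s + 6*t
At (2, 3): 52.

52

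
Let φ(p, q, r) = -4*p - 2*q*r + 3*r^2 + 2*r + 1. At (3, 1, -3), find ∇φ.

(-4, 6, -18)

∂φ/∂p = -4
∂φ/∂q = -2*r
∂φ/∂r = -2*q + 6*r + 2
∇φ = (-4, -2*r, -2*q + 6*r + 2)
At (3, 1, -3): (-4, 6, -18).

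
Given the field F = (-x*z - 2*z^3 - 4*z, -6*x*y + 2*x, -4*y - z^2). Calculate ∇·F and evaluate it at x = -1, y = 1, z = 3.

∂F₁/∂x = -z
∂F₂/∂y = -6*x
∂F₃/∂z = -2*z
∇·F = -6*x - 3*z
At (-1, 1, 3): -3.

-3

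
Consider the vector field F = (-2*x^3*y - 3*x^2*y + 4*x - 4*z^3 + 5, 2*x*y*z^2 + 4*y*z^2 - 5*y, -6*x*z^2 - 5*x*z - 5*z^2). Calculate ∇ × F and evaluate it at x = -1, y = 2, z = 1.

(-8, -1, 5)

(∇×F)₁ = ∂F₃/∂y − ∂F₂/∂z = -4*x*y*z - 8*y*z
(∇×F)₂ = ∂F₁/∂z − ∂F₃/∂x = -6*z^2 + 5*z
(∇×F)₃ = ∂F₂/∂x − ∂F₁/∂y = 2*x^3 + 3*x^2 + 2*y*z^2
∇×F = (-4*x*y*z - 8*y*z, -6*z^2 + 5*z, 2*x^3 + 3*x^2 + 2*y*z^2)
At (-1, 2, 1): (-8, -1, 5).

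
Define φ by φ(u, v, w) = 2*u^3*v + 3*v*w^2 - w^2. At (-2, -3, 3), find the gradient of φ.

∂φ/∂u = 6*u^2*v
∂φ/∂v = 2*u^3 + 3*w^2
∂φ/∂w = 6*v*w - 2*w
∇φ = (6*u^2*v, 2*u^3 + 3*w^2, 6*v*w - 2*w)
At (-2, -3, 3): (-72, 11, -60).

(-72, 11, -60)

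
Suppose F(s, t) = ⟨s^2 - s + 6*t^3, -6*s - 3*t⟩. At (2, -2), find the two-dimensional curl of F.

∂F₂/∂s = -6
∂F₁/∂t = 18*t^2
Scalar curl = -18*t^2 - 6
At (2, -2): -78.

-78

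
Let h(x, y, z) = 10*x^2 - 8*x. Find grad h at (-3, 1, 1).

∂h/∂x = 20*x - 8
∂h/∂y = 0
∂h/∂z = 0
∇h = (20*x - 8, 0, 0)
At (-3, 1, 1): (-68, 0, 0).

(-68, 0, 0)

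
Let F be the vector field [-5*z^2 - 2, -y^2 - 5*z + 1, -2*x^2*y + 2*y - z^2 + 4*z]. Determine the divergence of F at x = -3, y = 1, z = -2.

6

∂F₁/∂x = 0
∂F₂/∂y = -2*y
∂F₃/∂z = -2*z + 4
∇·F = -2*y - 2*z + 4
At (-3, 1, -2): 6.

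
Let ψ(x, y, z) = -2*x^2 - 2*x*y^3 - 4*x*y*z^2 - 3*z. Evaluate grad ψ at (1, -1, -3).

∂ψ/∂x = -4*x - 2*y^3 - 4*y*z^2
∂ψ/∂y = -6*x*y^2 - 4*x*z^2
∂ψ/∂z = -8*x*y*z - 3
∇ψ = (-4*x - 2*y^3 - 4*y*z^2, -6*x*y^2 - 4*x*z^2, -8*x*y*z - 3)
At (1, -1, -3): (34, -42, -27).

(34, -42, -27)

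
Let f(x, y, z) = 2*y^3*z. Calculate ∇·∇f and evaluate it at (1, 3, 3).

∂²f/∂x² = 0
∂²f/∂y² = 12*y*z
∂²f/∂z² = 0
∇²f = 12*y*z
At (1, 3, 3): 108.

108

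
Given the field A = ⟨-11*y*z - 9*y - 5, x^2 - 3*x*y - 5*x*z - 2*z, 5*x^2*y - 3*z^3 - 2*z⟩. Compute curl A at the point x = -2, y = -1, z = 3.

(12, -9, 26)

(∇×A)₁ = ∂A₃/∂y − ∂A₂/∂z = 5*x^2 + 5*x + 2
(∇×A)₂ = ∂A₁/∂z − ∂A₃/∂x = -10*x*y - 11*y
(∇×A)₃ = ∂A₂/∂x − ∂A₁/∂y = 2*x - 3*y + 6*z + 9
∇×A = (5*x^2 + 5*x + 2, -10*x*y - 11*y, 2*x - 3*y + 6*z + 9)
At (-2, -1, 3): (12, -9, 26).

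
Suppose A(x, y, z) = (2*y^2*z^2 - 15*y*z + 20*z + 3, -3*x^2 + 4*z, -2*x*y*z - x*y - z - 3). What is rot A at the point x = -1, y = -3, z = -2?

(-7, 2, 24)

(∇×A)₁ = ∂A₃/∂y − ∂A₂/∂z = -2*x*z - x - 4
(∇×A)₂ = ∂A₁/∂z − ∂A₃/∂x = 4*y^2*z + 2*y*z - 14*y + 20
(∇×A)₃ = ∂A₂/∂x − ∂A₁/∂y = -6*x - 4*y*z^2 + 15*z
∇×A = (-2*x*z - x - 4, 4*y^2*z + 2*y*z - 14*y + 20, -6*x - 4*y*z^2 + 15*z)
At (-1, -3, -2): (-7, 2, 24).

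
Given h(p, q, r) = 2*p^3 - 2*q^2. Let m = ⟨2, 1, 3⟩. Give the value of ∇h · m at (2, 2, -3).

∂h/∂p = 6*p^2
∂h/∂q = -4*q
∂h/∂r = 0
∇h at (2, 2, -3) = (24, -8, 0)
∇h · m = (24)(2) + (-8)(1) + (0)(3) = 40

40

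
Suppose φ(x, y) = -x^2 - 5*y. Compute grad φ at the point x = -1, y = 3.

(2, -5)

∂φ/∂x = -2*x
∂φ/∂y = -5
∇φ = (-2*x, -5)
At (-1, 3): (2, -5).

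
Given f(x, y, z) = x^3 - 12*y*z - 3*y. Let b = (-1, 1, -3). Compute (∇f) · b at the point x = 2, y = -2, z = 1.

∂f/∂x = 3*x^2
∂f/∂y = -12*z - 3
∂f/∂z = -12*y
∇f at (2, -2, 1) = (12, -15, 24)
∇f · b = (12)(-1) + (-15)(1) + (24)(-3) = -99

-99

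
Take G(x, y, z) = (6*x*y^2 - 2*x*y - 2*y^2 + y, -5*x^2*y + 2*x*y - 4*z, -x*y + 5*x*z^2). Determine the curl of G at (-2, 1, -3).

(6, -44, 45)

(∇×G)₁ = ∂G₃/∂y − ∂G₂/∂z = -x + 4
(∇×G)₂ = ∂G₁/∂z − ∂G₃/∂x = y - 5*z^2
(∇×G)₃ = ∂G₂/∂x − ∂G₁/∂y = -22*x*y + 2*x + 6*y - 1
∇×G = (-x + 4, y - 5*z^2, -22*x*y + 2*x + 6*y - 1)
At (-2, 1, -3): (6, -44, 45).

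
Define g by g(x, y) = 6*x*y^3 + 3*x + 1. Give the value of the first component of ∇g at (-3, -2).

-45

(∇g)_1 = ∂g/∂x = 6*y^3 + 3
At (-3, -2): -45.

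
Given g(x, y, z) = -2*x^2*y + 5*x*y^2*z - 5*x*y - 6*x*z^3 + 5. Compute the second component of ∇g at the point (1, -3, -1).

23

(∇g)_2 = ∂g/∂y = -2*x^2 + 10*x*y*z - 5*x
At (1, -3, -1): 23.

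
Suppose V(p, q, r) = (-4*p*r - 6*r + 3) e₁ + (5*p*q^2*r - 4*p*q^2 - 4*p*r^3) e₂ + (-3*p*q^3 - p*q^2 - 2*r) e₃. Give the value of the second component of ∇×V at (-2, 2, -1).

30

(∇×V)_2 = ∂V₁/∂r − ∂V₃/∂p
= -4*p - 6 − (-3*q^3 - q^2)
= -4*p + 3*q^3 + q^2 - 6
At (-2, 2, -1): 30.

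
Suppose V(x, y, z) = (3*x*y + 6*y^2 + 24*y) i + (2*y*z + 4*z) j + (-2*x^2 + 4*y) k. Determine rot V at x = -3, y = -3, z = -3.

(6, -12, 21)

(∇×V)₁ = ∂V₃/∂y − ∂V₂/∂z = -2*y
(∇×V)₂ = ∂V₁/∂z − ∂V₃/∂x = 4*x
(∇×V)₃ = ∂V₂/∂x − ∂V₁/∂y = -3*x - 12*y - 24
∇×V = (-2*y, 4*x, -3*x - 12*y - 24)
At (-3, -3, -3): (6, -12, 21).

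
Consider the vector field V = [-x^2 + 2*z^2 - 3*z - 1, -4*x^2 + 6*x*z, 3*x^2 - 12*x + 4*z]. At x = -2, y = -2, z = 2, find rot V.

(∇×V)₁ = ∂V₃/∂y − ∂V₂/∂z = -6*x
(∇×V)₂ = ∂V₁/∂z − ∂V₃/∂x = -6*x + 4*z + 9
(∇×V)₃ = ∂V₂/∂x − ∂V₁/∂y = -8*x + 6*z
∇×V = (-6*x, -6*x + 4*z + 9, -8*x + 6*z)
At (-2, -2, 2): (12, 29, 28).

(12, 29, 28)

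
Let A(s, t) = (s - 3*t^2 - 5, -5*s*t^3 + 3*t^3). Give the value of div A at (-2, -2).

157

∂A₁/∂s = 1
∂A₂/∂t = -15*s*t^2 + 9*t^2
∇·A = -15*s*t^2 + 9*t^2 + 1
At (-2, -2): 157.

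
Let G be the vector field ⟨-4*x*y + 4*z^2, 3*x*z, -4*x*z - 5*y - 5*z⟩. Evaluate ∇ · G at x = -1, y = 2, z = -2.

-9

∂G₁/∂x = -4*y
∂G₂/∂y = 0
∂G₃/∂z = -4*x - 5
∇·G = -4*x - 4*y - 5
At (-1, 2, -2): -9.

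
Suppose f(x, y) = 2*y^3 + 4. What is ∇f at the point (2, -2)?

∂f/∂x = 0
∂f/∂y = 6*y^2
∇f = (0, 6*y^2)
At (2, -2): (0, 24).

(0, 24)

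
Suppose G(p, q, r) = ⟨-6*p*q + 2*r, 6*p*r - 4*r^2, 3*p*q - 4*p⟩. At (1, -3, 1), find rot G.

(5, 15, 12)

(∇×G)₁ = ∂G₃/∂q − ∂G₂/∂r = -3*p + 8*r
(∇×G)₂ = ∂G₁/∂r − ∂G₃/∂p = -3*q + 6
(∇×G)₃ = ∂G₂/∂p − ∂G₁/∂q = 6*p + 6*r
∇×G = (-3*p + 8*r, -3*q + 6, 6*p + 6*r)
At (1, -3, 1): (5, 15, 12).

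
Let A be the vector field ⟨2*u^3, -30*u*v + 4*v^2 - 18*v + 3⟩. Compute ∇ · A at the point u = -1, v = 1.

∂A₁/∂u = 6*u^2
∂A₂/∂v = -30*u + 8*v - 18
∇·A = 6*u^2 - 30*u + 8*v - 18
At (-1, 1): 26.

26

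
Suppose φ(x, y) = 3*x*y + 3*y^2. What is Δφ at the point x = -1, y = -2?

6

∂²φ/∂x² = 0
∂²φ/∂y² = 6
∇²φ = 6
At (-1, -2): 6.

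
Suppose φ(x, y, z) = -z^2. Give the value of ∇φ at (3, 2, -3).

∂φ/∂x = 0
∂φ/∂y = 0
∂φ/∂z = -2*z
∇φ = (0, 0, -2*z)
At (3, 2, -3): (0, 0, 6).

(0, 0, 6)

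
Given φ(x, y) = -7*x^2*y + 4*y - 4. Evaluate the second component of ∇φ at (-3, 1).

-59

(∇φ)_2 = ∂φ/∂y = -7*x^2 + 4
At (-3, 1): -59.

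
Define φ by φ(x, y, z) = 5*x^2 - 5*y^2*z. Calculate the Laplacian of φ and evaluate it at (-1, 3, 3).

∂²φ/∂x² = 10
∂²φ/∂y² = -10*z
∂²φ/∂z² = 0
∇²φ = -10*z + 10
At (-1, 3, 3): -20.

-20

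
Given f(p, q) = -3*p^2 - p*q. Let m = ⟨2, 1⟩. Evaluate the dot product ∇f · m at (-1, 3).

7

∂f/∂p = -6*p - q
∂f/∂q = -p
∇f at (-1, 3) = (3, 1)
∇f · m = (3)(2) + (1)(1) = 7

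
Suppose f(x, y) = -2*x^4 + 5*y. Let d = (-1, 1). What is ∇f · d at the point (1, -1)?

∂f/∂x = -8*x^3
∂f/∂y = 5
∇f at (1, -1) = (-8, 5)
∇f · d = (-8)(-1) + (5)(1) = 13

13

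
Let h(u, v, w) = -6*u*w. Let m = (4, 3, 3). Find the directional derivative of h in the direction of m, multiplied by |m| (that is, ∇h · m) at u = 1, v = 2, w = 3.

∂h/∂u = -6*w
∂h/∂v = 0
∂h/∂w = -6*u
∇h at (1, 2, 3) = (-18, 0, -6)
∇h · m = (-18)(4) + (0)(3) + (-6)(3) = -90

-90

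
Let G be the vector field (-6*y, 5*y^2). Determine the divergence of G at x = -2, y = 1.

10

∂G₁/∂x = 0
∂G₂/∂y = 10*y
∇·G = 10*y
At (-2, 1): 10.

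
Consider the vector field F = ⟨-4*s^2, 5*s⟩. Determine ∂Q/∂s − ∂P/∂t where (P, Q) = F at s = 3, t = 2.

∂F₂/∂s = 5
∂F₁/∂t = 0
Scalar curl = 5
At (3, 2): 5.

5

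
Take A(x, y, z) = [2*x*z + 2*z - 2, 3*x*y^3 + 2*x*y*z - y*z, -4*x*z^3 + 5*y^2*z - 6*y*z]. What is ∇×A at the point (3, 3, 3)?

(∇×A)₁ = ∂A₃/∂y − ∂A₂/∂z = -2*x*y + 10*y*z + y - 6*z
(∇×A)₂ = ∂A₁/∂z − ∂A₃/∂x = 2*x + 4*z^3 + 2
(∇×A)₃ = ∂A₂/∂x − ∂A₁/∂y = 3*y^3 + 2*y*z
∇×A = (-2*x*y + 10*y*z + y - 6*z, 2*x + 4*z^3 + 2, 3*y^3 + 2*y*z)
At (3, 3, 3): (57, 116, 99).

(57, 116, 99)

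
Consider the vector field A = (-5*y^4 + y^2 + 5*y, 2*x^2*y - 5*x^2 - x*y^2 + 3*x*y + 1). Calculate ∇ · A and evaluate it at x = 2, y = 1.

10

∂A₁/∂x = 0
∂A₂/∂y = 2*x^2 - 2*x*y + 3*x
∇·A = 2*x^2 - 2*x*y + 3*x
At (2, 1): 10.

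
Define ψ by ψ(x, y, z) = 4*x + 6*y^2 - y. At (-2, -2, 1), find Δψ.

12

∂²ψ/∂x² = 0
∂²ψ/∂y² = 12
∂²ψ/∂z² = 0
∇²ψ = 12
At (-2, -2, 1): 12.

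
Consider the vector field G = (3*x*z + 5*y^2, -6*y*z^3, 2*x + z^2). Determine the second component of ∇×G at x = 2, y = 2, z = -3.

4

(∇×G)_2 = ∂G₁/∂z − ∂G₃/∂x
= 3*x − (2)
= 3*x - 2
At (2, 2, -3): 4.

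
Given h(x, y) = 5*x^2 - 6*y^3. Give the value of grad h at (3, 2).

(30, -72)

∂h/∂x = 10*x
∂h/∂y = -18*y^2
∇h = (10*x, -18*y^2)
At (3, 2): (30, -72).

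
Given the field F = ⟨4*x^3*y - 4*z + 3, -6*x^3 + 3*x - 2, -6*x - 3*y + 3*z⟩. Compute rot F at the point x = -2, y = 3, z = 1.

(∇×F)₁ = ∂F₃/∂y − ∂F₂/∂z = -3
(∇×F)₂ = ∂F₁/∂z − ∂F₃/∂x = 2
(∇×F)₃ = ∂F₂/∂x − ∂F₁/∂y = -4*x^3 - 18*x^2 + 3
∇×F = (-3, 2, -4*x^3 - 18*x^2 + 3)
At (-2, 3, 1): (-3, 2, -37).

(-3, 2, -37)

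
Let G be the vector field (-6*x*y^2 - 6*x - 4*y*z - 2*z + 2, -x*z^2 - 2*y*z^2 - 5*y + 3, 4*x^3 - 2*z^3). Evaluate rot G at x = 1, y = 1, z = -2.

(-12, -18, 0)

(∇×G)₁ = ∂G₃/∂y − ∂G₂/∂z = 2*x*z + 4*y*z
(∇×G)₂ = ∂G₁/∂z − ∂G₃/∂x = -12*x^2 - 4*y - 2
(∇×G)₃ = ∂G₂/∂x − ∂G₁/∂y = 12*x*y - z^2 + 4*z
∇×G = (2*x*z + 4*y*z, -12*x^2 - 4*y - 2, 12*x*y - z^2 + 4*z)
At (1, 1, -2): (-12, -18, 0).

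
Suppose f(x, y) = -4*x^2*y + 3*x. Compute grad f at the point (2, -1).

∂f/∂x = -8*x*y + 3
∂f/∂y = -4*x^2
∇f = (-8*x*y + 3, -4*x^2)
At (2, -1): (19, -16).

(19, -16)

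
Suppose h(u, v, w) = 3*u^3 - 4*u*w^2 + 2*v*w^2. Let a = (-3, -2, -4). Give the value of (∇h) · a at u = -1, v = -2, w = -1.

-19

∂h/∂u = 9*u^2 - 4*w^2
∂h/∂v = 2*w^2
∂h/∂w = -8*u*w + 4*v*w
∇h at (-1, -2, -1) = (5, 2, 0)
∇h · a = (5)(-3) + (2)(-2) + (0)(-4) = -19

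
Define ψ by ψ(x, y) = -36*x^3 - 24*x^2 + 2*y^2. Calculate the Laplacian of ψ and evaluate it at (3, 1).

∂²ψ/∂x² = -24*(9*x + 2)
∂²ψ/∂y² = 4
∇²ψ = -216*x - 44
At (3, 1): -692.

-692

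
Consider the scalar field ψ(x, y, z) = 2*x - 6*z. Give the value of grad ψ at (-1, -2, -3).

∂ψ/∂x = 2
∂ψ/∂y = 0
∂ψ/∂z = -6
∇ψ = (2, 0, -6)
At (-1, -2, -3): (2, 0, -6).

(2, 0, -6)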